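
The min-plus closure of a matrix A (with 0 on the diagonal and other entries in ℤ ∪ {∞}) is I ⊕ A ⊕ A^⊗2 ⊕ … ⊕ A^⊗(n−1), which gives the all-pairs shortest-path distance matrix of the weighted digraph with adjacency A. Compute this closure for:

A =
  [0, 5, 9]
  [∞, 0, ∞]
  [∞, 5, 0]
Closure =
  [0, 5, 9]
  [∞, 0, ∞]
  [∞, 5, 0]

This is the Floyd-Warshall all-pairs shortest-path computation. For each intermediate vertex k = 0, 1, …, 2, update dist[i][j] ← min(dist[i][j], dist[i][k] + dist[k][j]). The final matrix gives, for each (i, j), the minimum total weight of any directed path from i to j (possibly empty when i = j).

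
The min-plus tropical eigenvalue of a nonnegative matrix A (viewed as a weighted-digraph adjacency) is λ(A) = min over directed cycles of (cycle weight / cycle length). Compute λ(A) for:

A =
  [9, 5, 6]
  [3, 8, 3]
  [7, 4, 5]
λ(A) = 7/2

Enumerate directed cycles and compute their means (weight / length). Sample:
  cycle 0 → 0: weight = 9, length = 1, mean = 9/1 ≈ 9.000
  cycle 1 → 1: weight = 8, length = 1, mean = 8/1 ≈ 8.000
  cycle 2 → 2: weight = 5, length = 1, mean = 5/1 ≈ 5.000
  cycle 0 → 1 → 0: weight = 8, length = 2, mean = 8/2 ≈ 4.000
  cycle 0 → 2 → 0: weight = 13, length = 2, mean = 13/2 ≈ 6.500
  cycle 1 → 0 → 1: weight = 8, length = 2, mean = 8/2 ≈ 4.000
Minimum mean = 3.500, attained e.g. along the cycle 1 → 2 → 1 with weight 7 and length 2. So λ(A) = 7/2 = 7/2.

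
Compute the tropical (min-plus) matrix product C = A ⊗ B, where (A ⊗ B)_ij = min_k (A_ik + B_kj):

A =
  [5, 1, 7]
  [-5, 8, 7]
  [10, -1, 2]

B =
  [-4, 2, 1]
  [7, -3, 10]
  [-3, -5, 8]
A ⊗ B =
  [1, -2, 6]
  [-9, -3, -4]
  [-1, -4, 9]

Apply the min-plus product entry-by-entry:
  C[0][0] = min over k of (A[0][0] + B[0][0] = 5 + -4 = 1, A[0][1] + B[1][0] = 1 + 7 = 8, A[0][2] + B[2][0] = 7 + -3 = 4) = 1 (attained at k = 0)
  C[0][1] = min over k of (A[0][0] + B[0][1] = 5 + 2 = 7, A[0][1] + B[1][1] = 1 + -3 = -2, A[0][2] + B[2][1] = 7 + -5 = 2) = -2 (attained at k = 1)
  C[0][2] = min over k of (A[0][0] + B[0][2] = 5 + 1 = 6, A[0][1] + B[1][2] = 1 + 10 = 11, A[0][2] + B[2][2] = 7 + 8 = 15) = 6 (attained at k = 0)
  C[1][0] = min over k of (A[1][0] + B[0][0] = -5 + -4 = -9, A[1][1] + B[1][0] = 8 + 7 = 15, A[1][2] + B[2][0] = 7 + -3 = 4) = -9 (attained at k = 0)
  C[1][1] = min over k of (A[1][0] + B[0][1] = -5 + 2 = -3, A[1][1] + B[1][1] = 8 + -3 = 5, A[1][2] + B[2][1] = 7 + -5 = 2) = -3 (attained at k = 0)
  C[1][2] = min over k of (A[1][0] + B[0][2] = -5 + 1 = -4, A[1][1] + B[1][2] = 8 + 10 = 18, A[1][2] + B[2][2] = 7 + 8 = 15) = -4 (attained at k = 0)
  C[2][0] = min over k of (A[2][0] + B[0][0] = 10 + -4 = 6, A[2][1] + B[1][0] = -1 + 7 = 6, A[2][2] + B[2][0] = 2 + -3 = -1) = -1 (attained at k = 2)
  C[2][1] = min over k of (A[2][0] + B[0][1] = 10 + 2 = 12, A[2][1] + B[1][1] = -1 + -3 = -4, A[2][2] + B[2][1] = 2 + -5 = -3) = -4 (attained at k = 1)
  C[2][2] = min over k of (A[2][0] + B[0][2] = 10 + 1 = 11, A[2][1] + B[1][2] = -1 + 10 = 9, A[2][2] + B[2][2] = 2 + 8 = 10) = 9 (attained at k = 1)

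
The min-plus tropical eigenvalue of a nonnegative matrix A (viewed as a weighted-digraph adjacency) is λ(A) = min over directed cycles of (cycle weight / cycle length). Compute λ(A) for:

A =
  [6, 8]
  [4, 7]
λ(A) = 6

Enumerate directed cycles and compute their means (weight / length). Sample:
  cycle 0 → 0: weight = 6, length = 1, mean = 6/1 ≈ 6.000
  cycle 1 → 1: weight = 7, length = 1, mean = 7/1 ≈ 7.000
  cycle 0 → 1 → 0: weight = 12, length = 2, mean = 12/2 ≈ 6.000
  cycle 1 → 0 → 1: weight = 12, length = 2, mean = 12/2 ≈ 6.000
Minimum mean = 6.000, attained e.g. along the cycle 0 → 0 with weight 6 and length 1. So λ(A) = 6/1 = 6.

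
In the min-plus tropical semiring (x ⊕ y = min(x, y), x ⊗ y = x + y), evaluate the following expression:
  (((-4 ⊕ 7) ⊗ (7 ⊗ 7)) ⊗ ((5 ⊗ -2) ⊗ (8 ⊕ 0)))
(((-4 ⊕ 7) ⊗ (7 ⊗ 7)) ⊗ ((5 ⊗ -2) ⊗ (8 ⊕ 0))) = 13

Expand innermost to outermost. Recall ⊕ takes the minimum of its arguments and ⊗ takes their sum. Working out the expression (((-4 ⊕ 7) ⊗ (7 ⊗ 7)) ⊗ ((5 ⊗ -2) ⊗ (8 ⊕ 0))) gives 13.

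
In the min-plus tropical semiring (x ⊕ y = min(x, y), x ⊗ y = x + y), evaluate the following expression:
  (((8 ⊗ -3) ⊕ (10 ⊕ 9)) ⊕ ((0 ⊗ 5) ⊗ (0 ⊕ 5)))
(((8 ⊗ -3) ⊕ (10 ⊕ 9)) ⊕ ((0 ⊗ 5) ⊗ (0 ⊕ 5))) = 5

Expand innermost to outermost. Recall ⊕ takes the minimum of its arguments and ⊗ takes their sum. Working out the expression (((8 ⊗ -3) ⊕ (10 ⊕ 9)) ⊕ ((0 ⊗ 5) ⊗ (0 ⊕ 5))) gives 5.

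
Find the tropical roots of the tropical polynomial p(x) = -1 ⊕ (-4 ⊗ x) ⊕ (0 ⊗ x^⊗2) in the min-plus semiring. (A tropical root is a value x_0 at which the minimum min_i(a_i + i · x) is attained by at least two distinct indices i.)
Roots: {-4, 3}

Each tropical root is a break point of the lower envelope of the lines y = a_i + i · x (there are 3 lines, with slopes 0, 1, ..., 2). Only the lines that attain the minimum somewhere contribute to roots; other lines are dominated. Here the surviving (envelope) indices are i = 2, i = 1, i = 0.
Intersections between consecutive envelope lines give the roots: for adjacent envelope indices i < j the intersection is x = (a_i − a_j) / (j − i). Reading off the sorted break points: {-4, 3}.
Verification: at each break x_0, at least two indices attain the minimum of min_i(a_i + i · x_0).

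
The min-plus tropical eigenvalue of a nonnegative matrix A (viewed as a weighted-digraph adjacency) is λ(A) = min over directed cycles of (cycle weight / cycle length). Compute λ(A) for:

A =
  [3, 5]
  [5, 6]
λ(A) = 3

Enumerate directed cycles and compute their means (weight / length). Sample:
  cycle 0 → 0: weight = 3, length = 1, mean = 3/1 ≈ 3.000
  cycle 1 → 1: weight = 6, length = 1, mean = 6/1 ≈ 6.000
  cycle 0 → 1 → 0: weight = 10, length = 2, mean = 10/2 ≈ 5.000
  cycle 1 → 0 → 1: weight = 10, length = 2, mean = 10/2 ≈ 5.000
Minimum mean = 3.000, attained e.g. along the cycle 0 → 0 with weight 3 and length 1. So λ(A) = 3/1 = 3.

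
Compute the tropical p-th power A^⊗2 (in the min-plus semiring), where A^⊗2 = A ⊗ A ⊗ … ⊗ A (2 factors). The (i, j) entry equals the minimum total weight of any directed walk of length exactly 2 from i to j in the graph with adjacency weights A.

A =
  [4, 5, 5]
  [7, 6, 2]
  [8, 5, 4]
A^⊗2 =
  [8, 9, 7]
  [10, 7, 6]
  [12, 9, 7]

Each entry (A^⊗2)_ij equals the minimum over all length-2 walks i = v_0 → v_1 → … → v_2 = j of Σ_t A[v_t][v_{t+1}]. For example, for (i, j) = (0, 2) we minimise over 3 possible intermediate vertex sequences; the minimum is 7, attained along the walk 0 → 1 → 2.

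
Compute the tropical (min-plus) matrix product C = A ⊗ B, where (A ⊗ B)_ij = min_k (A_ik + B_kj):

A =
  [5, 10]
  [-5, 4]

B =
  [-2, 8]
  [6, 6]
A ⊗ B =
  [3, 13]
  [-7, 3]

Apply the min-plus product entry-by-entry:
  C[0][0] = min over k of (A[0][0] + B[0][0] = 5 + -2 = 3, A[0][1] + B[1][0] = 10 + 6 = 16) = 3 (attained at k = 0)
  C[0][1] = min over k of (A[0][0] + B[0][1] = 5 + 8 = 13, A[0][1] + B[1][1] = 10 + 6 = 16) = 13 (attained at k = 0)
  C[1][0] = min over k of (A[1][0] + B[0][0] = -5 + -2 = -7, A[1][1] + B[1][0] = 4 + 6 = 10) = -7 (attained at k = 0)
  C[1][1] = min over k of (A[1][0] + B[0][1] = -5 + 8 = 3, A[1][1] + B[1][1] = 4 + 6 = 10) = 3 (attained at k = 0)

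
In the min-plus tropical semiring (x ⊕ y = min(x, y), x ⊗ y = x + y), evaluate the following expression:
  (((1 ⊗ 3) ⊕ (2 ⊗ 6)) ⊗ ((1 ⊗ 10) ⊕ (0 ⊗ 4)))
(((1 ⊗ 3) ⊕ (2 ⊗ 6)) ⊗ ((1 ⊗ 10) ⊕ (0 ⊗ 4))) = 8

Expand innermost to outermost. Recall ⊕ takes the minimum of its arguments and ⊗ takes their sum. Working out the expression (((1 ⊗ 3) ⊕ (2 ⊗ 6)) ⊗ ((1 ⊗ 10) ⊕ (0 ⊗ 4))) gives 8.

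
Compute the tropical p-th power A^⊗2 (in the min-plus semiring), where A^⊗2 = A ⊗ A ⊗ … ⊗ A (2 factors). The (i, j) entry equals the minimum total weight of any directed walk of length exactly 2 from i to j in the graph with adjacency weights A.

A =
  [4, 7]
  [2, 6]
A^⊗2 =
  [8, 11]
  [6, 9]

Each entry (A^⊗2)_ij equals the minimum over all length-2 walks i = v_0 → v_1 → … → v_2 = j of Σ_t A[v_t][v_{t+1}]. For example, for (i, j) = (0, 1) we minimise over 2 possible intermediate vertex sequences; the minimum is 11, attained along the walk 0 → 0 → 1.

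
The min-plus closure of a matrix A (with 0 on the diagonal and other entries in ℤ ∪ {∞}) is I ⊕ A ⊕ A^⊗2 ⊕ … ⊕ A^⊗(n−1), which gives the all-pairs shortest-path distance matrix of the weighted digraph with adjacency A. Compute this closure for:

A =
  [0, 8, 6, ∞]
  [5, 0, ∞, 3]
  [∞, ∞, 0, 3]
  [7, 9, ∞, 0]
Closure =
  [0, 8, 6, 9]
  [5, 0, 11, 3]
  [10, 12, 0, 3]
  [7, 9, 13, 0]

This is the Floyd-Warshall all-pairs shortest-path computation. For each intermediate vertex k = 0, 1, …, 3, update dist[i][j] ← min(dist[i][j], dist[i][k] + dist[k][j]). The final matrix gives, for each (i, j), the minimum total weight of any directed path from i to j (possibly empty when i = j).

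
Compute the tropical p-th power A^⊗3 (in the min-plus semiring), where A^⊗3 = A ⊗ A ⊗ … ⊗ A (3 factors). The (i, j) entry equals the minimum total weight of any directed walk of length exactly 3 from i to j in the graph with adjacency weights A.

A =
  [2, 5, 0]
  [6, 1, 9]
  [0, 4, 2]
A^⊗3 =
  [2, 5, 0]
  [6, 3, 7]
  [0, 4, 2]

Each entry (A^⊗3)_ij equals the minimum over all length-3 walks i = v_0 → v_1 → … → v_3 = j of Σ_t A[v_t][v_{t+1}]. For example, for (i, j) = (0, 2) we minimise over 9 possible intermediate vertex sequences; the minimum is 0, attained along the walk 0 → 2 → 0 → 2.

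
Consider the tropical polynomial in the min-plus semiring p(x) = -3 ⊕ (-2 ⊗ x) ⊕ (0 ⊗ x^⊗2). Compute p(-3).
p(-3) = -6

A tropical monomial a ⊗ x^⊗i evaluates to a + i · x. Evaluating each term at x = -3:
  Term 0 contributes -3 + 0 · -3 = -3
  Term 1 contributes -2 + 1 · -3 = -5
  Term 2 contributes 0 + 2 · -3 = -6
p(-3) = ⊕ of these = min[-3, -5, -6] = -6.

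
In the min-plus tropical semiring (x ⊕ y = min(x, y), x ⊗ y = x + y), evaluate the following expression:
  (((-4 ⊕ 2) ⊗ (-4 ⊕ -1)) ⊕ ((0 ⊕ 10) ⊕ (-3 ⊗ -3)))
(((-4 ⊕ 2) ⊗ (-4 ⊕ -1)) ⊕ ((0 ⊕ 10) ⊕ (-3 ⊗ -3))) = -8

Expand innermost to outermost. Recall ⊕ takes the minimum of its arguments and ⊗ takes their sum. Working out the expression (((-4 ⊕ 2) ⊗ (-4 ⊕ -1)) ⊕ ((0 ⊕ 10) ⊕ (-3 ⊗ -3))) gives -8.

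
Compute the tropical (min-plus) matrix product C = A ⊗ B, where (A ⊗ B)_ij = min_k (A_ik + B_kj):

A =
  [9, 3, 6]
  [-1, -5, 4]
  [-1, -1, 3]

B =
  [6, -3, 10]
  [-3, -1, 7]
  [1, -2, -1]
A ⊗ B =
  [0, 2, 5]
  [-8, -6, 2]
  [-4, -4, 2]

Apply the min-plus product entry-by-entry:
  C[0][0] = min over k of (A[0][0] + B[0][0] = 9 + 6 = 15, A[0][1] + B[1][0] = 3 + -3 = 0, A[0][2] + B[2][0] = 6 + 1 = 7) = 0 (attained at k = 1)
  C[0][1] = min over k of (A[0][0] + B[0][1] = 9 + -3 = 6, A[0][1] + B[1][1] = 3 + -1 = 2, A[0][2] + B[2][1] = 6 + -2 = 4) = 2 (attained at k = 1)
  C[0][2] = min over k of (A[0][0] + B[0][2] = 9 + 10 = 19, A[0][1] + B[1][2] = 3 + 7 = 10, A[0][2] + B[2][2] = 6 + -1 = 5) = 5 (attained at k = 2)
  C[1][0] = min over k of (A[1][0] + B[0][0] = -1 + 6 = 5, A[1][1] + B[1][0] = -5 + -3 = -8, A[1][2] + B[2][0] = 4 + 1 = 5) = -8 (attained at k = 1)
  C[1][1] = min over k of (A[1][0] + B[0][1] = -1 + -3 = -4, A[1][1] + B[1][1] = -5 + -1 = -6, A[1][2] + B[2][1] = 4 + -2 = 2) = -6 (attained at k = 1)
  C[1][2] = min over k of (A[1][0] + B[0][2] = -1 + 10 = 9, A[1][1] + B[1][2] = -5 + 7 = 2, A[1][2] + B[2][2] = 4 + -1 = 3) = 2 (attained at k = 1)
  C[2][0] = min over k of (A[2][0] + B[0][0] = -1 + 6 = 5, A[2][1] + B[1][0] = -1 + -3 = -4, A[2][2] + B[2][0] = 3 + 1 = 4) = -4 (attained at k = 1)
  C[2][1] = min over k of (A[2][0] + B[0][1] = -1 + -3 = -4, A[2][1] + B[1][1] = -1 + -1 = -2, A[2][2] + B[2][1] = 3 + -2 = 1) = -4 (attained at k = 0)
  C[2][2] = min over k of (A[2][0] + B[0][2] = -1 + 10 = 9, A[2][1] + B[1][2] = -1 + 7 = 6, A[2][2] + B[2][2] = 3 + -1 = 2) = 2 (attained at k = 2)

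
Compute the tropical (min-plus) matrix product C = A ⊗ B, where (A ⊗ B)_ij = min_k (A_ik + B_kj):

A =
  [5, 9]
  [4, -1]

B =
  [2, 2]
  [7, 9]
A ⊗ B =
  [7, 7]
  [6, 6]

Apply the min-plus product entry-by-entry:
  C[0][0] = min over k of (A[0][0] + B[0][0] = 5 + 2 = 7, A[0][1] + B[1][0] = 9 + 7 = 16) = 7 (attained at k = 0)
  C[0][1] = min over k of (A[0][0] + B[0][1] = 5 + 2 = 7, A[0][1] + B[1][1] = 9 + 9 = 18) = 7 (attained at k = 0)
  C[1][0] = min over k of (A[1][0] + B[0][0] = 4 + 2 = 6, A[1][1] + B[1][0] = -1 + 7 = 6) = 6 (attained at k = 0)
  C[1][1] = min over k of (A[1][0] + B[0][1] = 4 + 2 = 6, A[1][1] + B[1][1] = -1 + 9 = 8) = 6 (attained at k = 0)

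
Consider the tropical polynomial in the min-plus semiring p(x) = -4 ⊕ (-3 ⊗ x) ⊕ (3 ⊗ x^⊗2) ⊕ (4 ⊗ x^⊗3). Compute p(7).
p(7) = -4

A tropical monomial a ⊗ x^⊗i evaluates to a + i · x. Evaluating each term at x = 7:
  Term 0 contributes -4 + 0 · 7 = -4
  Term 1 contributes -3 + 1 · 7 = 4
  Term 2 contributes 3 + 2 · 7 = 17
  Term 3 contributes 4 + 3 · 7 = 25
p(7) = ⊕ of these = min[-4, 4, 17, 25] = -4.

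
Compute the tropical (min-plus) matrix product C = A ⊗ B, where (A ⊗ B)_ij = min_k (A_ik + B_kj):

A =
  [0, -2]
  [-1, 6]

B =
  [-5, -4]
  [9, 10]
A ⊗ B =
  [-5, -4]
  [-6, -5]

Apply the min-plus product entry-by-entry:
  C[0][0] = min over k of (A[0][0] + B[0][0] = 0 + -5 = -5, A[0][1] + B[1][0] = -2 + 9 = 7) = -5 (attained at k = 0)
  C[0][1] = min over k of (A[0][0] + B[0][1] = 0 + -4 = -4, A[0][1] + B[1][1] = -2 + 10 = 8) = -4 (attained at k = 0)
  C[1][0] = min over k of (A[1][0] + B[0][0] = -1 + -5 = -6, A[1][1] + B[1][0] = 6 + 9 = 15) = -6 (attained at k = 0)
  C[1][1] = min over k of (A[1][0] + B[0][1] = -1 + -4 = -5, A[1][1] + B[1][1] = 6 + 10 = 16) = -5 (attained at k = 0)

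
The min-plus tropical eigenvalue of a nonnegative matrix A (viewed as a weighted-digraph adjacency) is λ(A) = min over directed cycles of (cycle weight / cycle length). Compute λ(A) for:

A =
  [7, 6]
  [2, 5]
λ(A) = 4

Enumerate directed cycles and compute their means (weight / length). Sample:
  cycle 0 → 0: weight = 7, length = 1, mean = 7/1 ≈ 7.000
  cycle 1 → 1: weight = 5, length = 1, mean = 5/1 ≈ 5.000
  cycle 0 → 1 → 0: weight = 8, length = 2, mean = 8/2 ≈ 4.000
  cycle 1 → 0 → 1: weight = 8, length = 2, mean = 8/2 ≈ 4.000
Minimum mean = 4.000, attained e.g. along the cycle 0 → 1 → 0 with weight 8 and length 2. So λ(A) = 8/2 = 4.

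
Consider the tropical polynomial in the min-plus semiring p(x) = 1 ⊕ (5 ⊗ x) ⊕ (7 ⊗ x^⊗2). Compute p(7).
p(7) = 1

A tropical monomial a ⊗ x^⊗i evaluates to a + i · x. Evaluating each term at x = 7:
  Term 0 contributes 1 + 0 · 7 = 1
  Term 1 contributes 5 + 1 · 7 = 12
  Term 2 contributes 7 + 2 · 7 = 21
p(7) = ⊕ of these = min[1, 12, 21] = 1.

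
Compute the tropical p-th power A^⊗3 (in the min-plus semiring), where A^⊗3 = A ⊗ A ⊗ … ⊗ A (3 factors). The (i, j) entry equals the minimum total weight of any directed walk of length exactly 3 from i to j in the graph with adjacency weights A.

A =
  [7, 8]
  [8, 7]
A^⊗3 =
  [21, 22]
  [22, 21]

Each entry (A^⊗3)_ij equals the minimum over all length-3 walks i = v_0 → v_1 → … → v_3 = j of Σ_t A[v_t][v_{t+1}]. For example, for (i, j) = (0, 1) we minimise over 4 possible intermediate vertex sequences; the minimum is 22, attained along the walk 0 → 0 → 0 → 1.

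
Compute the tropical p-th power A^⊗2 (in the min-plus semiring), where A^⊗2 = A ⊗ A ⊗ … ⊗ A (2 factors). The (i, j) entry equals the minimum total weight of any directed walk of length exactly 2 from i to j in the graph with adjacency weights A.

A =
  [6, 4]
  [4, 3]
A^⊗2 =
  [8, 7]
  [7, 6]

Each entry (A^⊗2)_ij equals the minimum over all length-2 walks i = v_0 → v_1 → … → v_2 = j of Σ_t A[v_t][v_{t+1}]. For example, for (i, j) = (0, 1) we minimise over 2 possible intermediate vertex sequences; the minimum is 7, attained along the walk 0 → 1 → 1.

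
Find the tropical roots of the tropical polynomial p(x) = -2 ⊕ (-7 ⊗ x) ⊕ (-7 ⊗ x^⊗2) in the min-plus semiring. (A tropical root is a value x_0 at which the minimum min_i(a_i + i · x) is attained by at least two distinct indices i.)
Roots: {0, 5}

Each tropical root is a break point of the lower envelope of the lines y = a_i + i · x (there are 3 lines, with slopes 0, 1, ..., 2). Only the lines that attain the minimum somewhere contribute to roots; other lines are dominated. Here the surviving (envelope) indices are i = 2, i = 1, i = 0.
Intersections between consecutive envelope lines give the roots: for adjacent envelope indices i < j the intersection is x = (a_i − a_j) / (j − i). Reading off the sorted break points: {0, 5}.
Verification: at each break x_0, at least two indices attain the minimum of min_i(a_i + i · x_0).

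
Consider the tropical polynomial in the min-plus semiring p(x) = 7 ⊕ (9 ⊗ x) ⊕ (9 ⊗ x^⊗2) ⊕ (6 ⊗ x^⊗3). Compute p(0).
p(0) = 6

A tropical monomial a ⊗ x^⊗i evaluates to a + i · x. Evaluating each term at x = 0:
  Term 0 contributes 7 + 0 · 0 = 7
  Term 1 contributes 9 + 1 · 0 = 9
  Term 2 contributes 9 + 2 · 0 = 9
  Term 3 contributes 6 + 3 · 0 = 6
p(0) = ⊕ of these = min[7, 9, 9, 6] = 6.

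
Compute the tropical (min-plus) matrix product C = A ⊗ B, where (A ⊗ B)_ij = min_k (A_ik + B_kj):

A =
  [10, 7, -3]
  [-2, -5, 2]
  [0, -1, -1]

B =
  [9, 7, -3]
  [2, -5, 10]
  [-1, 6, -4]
A ⊗ B =
  [-4, 2, -7]
  [-3, -10, -5]
  [-2, -6, -5]

Apply the min-plus product entry-by-entry:
  C[0][0] = min over k of (A[0][0] + B[0][0] = 10 + 9 = 19, A[0][1] + B[1][0] = 7 + 2 = 9, A[0][2] + B[2][0] = -3 + -1 = -4) = -4 (attained at k = 2)
  C[0][1] = min over k of (A[0][0] + B[0][1] = 10 + 7 = 17, A[0][1] + B[1][1] = 7 + -5 = 2, A[0][2] + B[2][1] = -3 + 6 = 3) = 2 (attained at k = 1)
  C[0][2] = min over k of (A[0][0] + B[0][2] = 10 + -3 = 7, A[0][1] + B[1][2] = 7 + 10 = 17, A[0][2] + B[2][2] = -3 + -4 = -7) = -7 (attained at k = 2)
  C[1][0] = min over k of (A[1][0] + B[0][0] = -2 + 9 = 7, A[1][1] + B[1][0] = -5 + 2 = -3, A[1][2] + B[2][0] = 2 + -1 = 1) = -3 (attained at k = 1)
  C[1][1] = min over k of (A[1][0] + B[0][1] = -2 + 7 = 5, A[1][1] + B[1][1] = -5 + -5 = -10, A[1][2] + B[2][1] = 2 + 6 = 8) = -10 (attained at k = 1)
  C[1][2] = min over k of (A[1][0] + B[0][2] = -2 + -3 = -5, A[1][1] + B[1][2] = -5 + 10 = 5, A[1][2] + B[2][2] = 2 + -4 = -2) = -5 (attained at k = 0)
  C[2][0] = min over k of (A[2][0] + B[0][0] = 0 + 9 = 9, A[2][1] + B[1][0] = -1 + 2 = 1, A[2][2] + B[2][0] = -1 + -1 = -2) = -2 (attained at k = 2)
  C[2][1] = min over k of (A[2][0] + B[0][1] = 0 + 7 = 7, A[2][1] + B[1][1] = -1 + -5 = -6, A[2][2] + B[2][1] = -1 + 6 = 5) = -6 (attained at k = 1)
  C[2][2] = min over k of (A[2][0] + B[0][2] = 0 + -3 = -3, A[2][1] + B[1][2] = -1 + 10 = 9, A[2][2] + B[2][2] = -1 + -4 = -5) = -5 (attained at k = 2)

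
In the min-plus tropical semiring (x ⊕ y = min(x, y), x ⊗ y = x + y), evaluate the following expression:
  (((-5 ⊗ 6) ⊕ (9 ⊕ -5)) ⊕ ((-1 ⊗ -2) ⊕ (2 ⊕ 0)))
(((-5 ⊗ 6) ⊕ (9 ⊕ -5)) ⊕ ((-1 ⊗ -2) ⊕ (2 ⊕ 0))) = -5

Expand innermost to outermost. Recall ⊕ takes the minimum of its arguments and ⊗ takes their sum. Working out the expression (((-5 ⊗ 6) ⊕ (9 ⊕ -5)) ⊕ ((-1 ⊗ -2) ⊕ (2 ⊕ 0))) gives -5.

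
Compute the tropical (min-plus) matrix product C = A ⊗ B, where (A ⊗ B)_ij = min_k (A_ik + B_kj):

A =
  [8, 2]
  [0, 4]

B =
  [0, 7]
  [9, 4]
A ⊗ B =
  [8, 6]
  [0, 7]

Apply the min-plus product entry-by-entry:
  C[0][0] = min over k of (A[0][0] + B[0][0] = 8 + 0 = 8, A[0][1] + B[1][0] = 2 + 9 = 11) = 8 (attained at k = 0)
  C[0][1] = min over k of (A[0][0] + B[0][1] = 8 + 7 = 15, A[0][1] + B[1][1] = 2 + 4 = 6) = 6 (attained at k = 1)
  C[1][0] = min over k of (A[1][0] + B[0][0] = 0 + 0 = 0, A[1][1] + B[1][0] = 4 + 9 = 13) = 0 (attained at k = 0)
  C[1][1] = min over k of (A[1][0] + B[0][1] = 0 + 7 = 7, A[1][1] + B[1][1] = 4 + 4 = 8) = 7 (attained at k = 0)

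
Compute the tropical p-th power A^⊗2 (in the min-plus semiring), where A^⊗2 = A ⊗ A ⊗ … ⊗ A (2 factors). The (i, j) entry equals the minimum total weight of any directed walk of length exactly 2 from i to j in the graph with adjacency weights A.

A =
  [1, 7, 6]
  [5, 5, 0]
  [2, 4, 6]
A^⊗2 =
  [2, 8, 7]
  [2, 4, 5]
  [3, 9, 4]

Each entry (A^⊗2)_ij equals the minimum over all length-2 walks i = v_0 → v_1 → … → v_2 = j of Σ_t A[v_t][v_{t+1}]. For example, for (i, j) = (0, 2) we minimise over 3 possible intermediate vertex sequences; the minimum is 7, attained along the walk 0 → 0 → 2.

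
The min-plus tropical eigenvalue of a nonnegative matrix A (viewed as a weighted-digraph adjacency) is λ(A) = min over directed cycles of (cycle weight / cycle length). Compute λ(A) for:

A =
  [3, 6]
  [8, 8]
λ(A) = 3

Enumerate directed cycles and compute their means (weight / length). Sample:
  cycle 0 → 0: weight = 3, length = 1, mean = 3/1 ≈ 3.000
  cycle 1 → 1: weight = 8, length = 1, mean = 8/1 ≈ 8.000
  cycle 0 → 1 → 0: weight = 14, length = 2, mean = 14/2 ≈ 7.000
  cycle 1 → 0 → 1: weight = 14, length = 2, mean = 14/2 ≈ 7.000
Minimum mean = 3.000, attained e.g. along the cycle 0 → 0 with weight 3 and length 1. So λ(A) = 3/1 = 3.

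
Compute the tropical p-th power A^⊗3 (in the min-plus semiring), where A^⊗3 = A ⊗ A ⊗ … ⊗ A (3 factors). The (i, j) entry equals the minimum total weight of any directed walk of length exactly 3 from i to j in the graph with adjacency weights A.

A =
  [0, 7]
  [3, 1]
A^⊗3 =
  [0, 7]
  [3, 3]

Each entry (A^⊗3)_ij equals the minimum over all length-3 walks i = v_0 → v_1 → … → v_3 = j of Σ_t A[v_t][v_{t+1}]. For example, for (i, j) = (0, 1) we minimise over 4 possible intermediate vertex sequences; the minimum is 7, attained along the walk 0 → 0 → 0 → 1.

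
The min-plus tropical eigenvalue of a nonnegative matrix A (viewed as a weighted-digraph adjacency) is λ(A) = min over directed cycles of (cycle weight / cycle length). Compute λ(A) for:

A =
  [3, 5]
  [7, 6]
λ(A) = 3

Enumerate directed cycles and compute their means (weight / length). Sample:
  cycle 0 → 0: weight = 3, length = 1, mean = 3/1 ≈ 3.000
  cycle 1 → 1: weight = 6, length = 1, mean = 6/1 ≈ 6.000
  cycle 0 → 1 → 0: weight = 12, length = 2, mean = 12/2 ≈ 6.000
  cycle 1 → 0 → 1: weight = 12, length = 2, mean = 12/2 ≈ 6.000
Minimum mean = 3.000, attained e.g. along the cycle 0 → 0 with weight 3 and length 1. So λ(A) = 3/1 = 3.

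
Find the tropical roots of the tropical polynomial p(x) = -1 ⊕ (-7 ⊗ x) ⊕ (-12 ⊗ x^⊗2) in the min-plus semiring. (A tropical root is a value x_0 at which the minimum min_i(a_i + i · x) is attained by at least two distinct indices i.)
Roots: {5, 6}

Each tropical root is a break point of the lower envelope of the lines y = a_i + i · x (there are 3 lines, with slopes 0, 1, ..., 2). Only the lines that attain the minimum somewhere contribute to roots; other lines are dominated. Here the surviving (envelope) indices are i = 2, i = 1, i = 0.
Intersections between consecutive envelope lines give the roots: for adjacent envelope indices i < j the intersection is x = (a_i − a_j) / (j − i). Reading off the sorted break points: {5, 6}.
Verification: at each break x_0, at least two indices attain the minimum of min_i(a_i + i · x_0).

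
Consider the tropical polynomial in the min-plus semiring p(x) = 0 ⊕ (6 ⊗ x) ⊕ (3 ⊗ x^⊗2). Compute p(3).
p(3) = 0

A tropical monomial a ⊗ x^⊗i evaluates to a + i · x. Evaluating each term at x = 3:
  Term 0 contributes 0 + 0 · 3 = 0
  Term 1 contributes 6 + 1 · 3 = 9
  Term 2 contributes 3 + 2 · 3 = 9
p(3) = ⊕ of these = min[0, 9, 9] = 0.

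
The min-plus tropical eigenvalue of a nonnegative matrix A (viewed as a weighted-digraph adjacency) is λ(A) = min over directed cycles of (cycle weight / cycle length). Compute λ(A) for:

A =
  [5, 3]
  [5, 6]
λ(A) = 4

Enumerate directed cycles and compute their means (weight / length). Sample:
  cycle 0 → 0: weight = 5, length = 1, mean = 5/1 ≈ 5.000
  cycle 1 → 1: weight = 6, length = 1, mean = 6/1 ≈ 6.000
  cycle 0 → 1 → 0: weight = 8, length = 2, mean = 8/2 ≈ 4.000
  cycle 1 → 0 → 1: weight = 8, length = 2, mean = 8/2 ≈ 4.000
Minimum mean = 4.000, attained e.g. along the cycle 0 → 1 → 0 with weight 8 and length 2. So λ(A) = 8/2 = 4.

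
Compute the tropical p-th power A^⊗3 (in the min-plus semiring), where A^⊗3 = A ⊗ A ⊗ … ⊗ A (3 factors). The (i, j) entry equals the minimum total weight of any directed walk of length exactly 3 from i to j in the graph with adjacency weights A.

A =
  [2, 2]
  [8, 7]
A^⊗3 =
  [6, 6]
  [12, 12]

Each entry (A^⊗3)_ij equals the minimum over all length-3 walks i = v_0 → v_1 → … → v_3 = j of Σ_t A[v_t][v_{t+1}]. For example, for (i, j) = (0, 1) we minimise over 4 possible intermediate vertex sequences; the minimum is 6, attained along the walk 0 → 0 → 0 → 1.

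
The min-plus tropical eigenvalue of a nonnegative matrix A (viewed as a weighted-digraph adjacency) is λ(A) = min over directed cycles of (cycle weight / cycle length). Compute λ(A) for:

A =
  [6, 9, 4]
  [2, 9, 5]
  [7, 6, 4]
λ(A) = 4

Enumerate directed cycles and compute their means (weight / length). Sample:
  cycle 0 → 0: weight = 6, length = 1, mean = 6/1 ≈ 6.000
  cycle 1 → 1: weight = 9, length = 1, mean = 9/1 ≈ 9.000
  cycle 2 → 2: weight = 4, length = 1, mean = 4/1 ≈ 4.000
  cycle 0 → 1 → 0: weight = 11, length = 2, mean = 11/2 ≈ 5.500
  cycle 0 → 2 → 0: weight = 11, length = 2, mean = 11/2 ≈ 5.500
  cycle 1 → 0 → 1: weight = 11, length = 2, mean = 11/2 ≈ 5.500
Minimum mean = 4.000, attained e.g. along the cycle 2 → 2 with weight 4 and length 1. So λ(A) = 4/1 = 4.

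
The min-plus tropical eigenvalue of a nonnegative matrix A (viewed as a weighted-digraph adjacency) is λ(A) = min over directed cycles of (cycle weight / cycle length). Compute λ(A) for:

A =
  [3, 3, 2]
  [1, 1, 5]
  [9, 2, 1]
λ(A) = 1

Enumerate directed cycles and compute their means (weight / length). Sample:
  cycle 0 → 0: weight = 3, length = 1, mean = 3/1 ≈ 3.000
  cycle 1 → 1: weight = 1, length = 1, mean = 1/1 ≈ 1.000
  cycle 2 → 2: weight = 1, length = 1, mean = 1/1 ≈ 1.000
  cycle 0 → 1 → 0: weight = 4, length = 2, mean = 4/2 ≈ 2.000
  cycle 0 → 2 → 0: weight = 11, length = 2, mean = 11/2 ≈ 5.500
  cycle 1 → 0 → 1: weight = 4, length = 2, mean = 4/2 ≈ 2.000
Minimum mean = 1.000, attained e.g. along the cycle 1 → 1 with weight 1 and length 1. So λ(A) = 1/1 = 1.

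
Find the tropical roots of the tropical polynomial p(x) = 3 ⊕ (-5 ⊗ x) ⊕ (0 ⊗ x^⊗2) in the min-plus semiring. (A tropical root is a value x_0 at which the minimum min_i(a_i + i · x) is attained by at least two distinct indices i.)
Roots: {-5, 8}

Each tropical root is a break point of the lower envelope of the lines y = a_i + i · x (there are 3 lines, with slopes 0, 1, ..., 2). Only the lines that attain the minimum somewhere contribute to roots; other lines are dominated. Here the surviving (envelope) indices are i = 2, i = 1, i = 0.
Intersections between consecutive envelope lines give the roots: for adjacent envelope indices i < j the intersection is x = (a_i − a_j) / (j − i). Reading off the sorted break points: {-5, 8}.
Verification: at each break x_0, at least two indices attain the minimum of min_i(a_i + i · x_0).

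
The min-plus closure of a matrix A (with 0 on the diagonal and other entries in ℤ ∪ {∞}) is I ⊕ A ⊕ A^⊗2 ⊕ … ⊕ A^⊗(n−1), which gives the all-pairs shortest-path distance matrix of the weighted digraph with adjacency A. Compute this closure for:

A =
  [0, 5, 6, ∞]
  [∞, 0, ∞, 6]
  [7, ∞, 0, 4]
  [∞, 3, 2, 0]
Closure =
  [0, 5, 6, 10]
  [15, 0, 8, 6]
  [7, 7, 0, 4]
  [9, 3, 2, 0]

This is the Floyd-Warshall all-pairs shortest-path computation. For each intermediate vertex k = 0, 1, …, 3, update dist[i][j] ← min(dist[i][j], dist[i][k] + dist[k][j]). The final matrix gives, for each (i, j), the minimum total weight of any directed path from i to j (possibly empty when i = j).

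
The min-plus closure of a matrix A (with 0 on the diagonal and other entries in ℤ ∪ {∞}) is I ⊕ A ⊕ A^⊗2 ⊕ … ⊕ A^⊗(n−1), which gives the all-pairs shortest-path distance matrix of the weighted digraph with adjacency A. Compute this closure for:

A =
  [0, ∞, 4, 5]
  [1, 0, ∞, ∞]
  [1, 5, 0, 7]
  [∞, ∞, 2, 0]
Closure =
  [0, 9, 4, 5]
  [1, 0, 5, 6]
  [1, 5, 0, 6]
  [3, 7, 2, 0]

This is the Floyd-Warshall all-pairs shortest-path computation. For each intermediate vertex k = 0, 1, …, 3, update dist[i][j] ← min(dist[i][j], dist[i][k] + dist[k][j]). The final matrix gives, for each (i, j), the minimum total weight of any directed path from i to j (possibly empty when i = j).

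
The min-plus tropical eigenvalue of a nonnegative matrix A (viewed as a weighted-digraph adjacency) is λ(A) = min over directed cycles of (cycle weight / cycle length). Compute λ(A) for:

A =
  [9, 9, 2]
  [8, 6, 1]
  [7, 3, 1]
λ(A) = 1

Enumerate directed cycles and compute their means (weight / length). Sample:
  cycle 0 → 0: weight = 9, length = 1, mean = 9/1 ≈ 9.000
  cycle 1 → 1: weight = 6, length = 1, mean = 6/1 ≈ 6.000
  cycle 2 → 2: weight = 1, length = 1, mean = 1/1 ≈ 1.000
  cycle 0 → 1 → 0: weight = 17, length = 2, mean = 17/2 ≈ 8.500
  cycle 0 → 2 → 0: weight = 9, length = 2, mean = 9/2 ≈ 4.500
  cycle 1 → 0 → 1: weight = 17, length = 2, mean = 17/2 ≈ 8.500
Minimum mean = 1.000, attained e.g. along the cycle 2 → 2 with weight 1 and length 1. So λ(A) = 1/1 = 1.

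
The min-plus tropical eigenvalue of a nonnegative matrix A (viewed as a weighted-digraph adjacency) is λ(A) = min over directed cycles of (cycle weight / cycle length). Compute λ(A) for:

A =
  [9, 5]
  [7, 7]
λ(A) = 6

Enumerate directed cycles and compute their means (weight / length). Sample:
  cycle 0 → 0: weight = 9, length = 1, mean = 9/1 ≈ 9.000
  cycle 1 → 1: weight = 7, length = 1, mean = 7/1 ≈ 7.000
  cycle 0 → 1 → 0: weight = 12, length = 2, mean = 12/2 ≈ 6.000
  cycle 1 → 0 → 1: weight = 12, length = 2, mean = 12/2 ≈ 6.000
Minimum mean = 6.000, attained e.g. along the cycle 0 → 1 → 0 with weight 12 and length 2. So λ(A) = 12/2 = 6.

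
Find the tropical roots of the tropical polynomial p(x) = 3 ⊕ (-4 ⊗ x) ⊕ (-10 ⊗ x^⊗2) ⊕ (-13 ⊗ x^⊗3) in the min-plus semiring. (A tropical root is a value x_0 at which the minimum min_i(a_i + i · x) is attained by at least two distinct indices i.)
Roots: {3, 6, 7}

Each tropical root is a break point of the lower envelope of the lines y = a_i + i · x (there are 4 lines, with slopes 0, 1, ..., 3). Only the lines that attain the minimum somewhere contribute to roots; other lines are dominated. Here the surviving (envelope) indices are i = 3, i = 2, i = 1, i = 0.
Intersections between consecutive envelope lines give the roots: for adjacent envelope indices i < j the intersection is x = (a_i − a_j) / (j − i). Reading off the sorted break points: {3, 6, 7}.
Verification: at each break x_0, at least two indices attain the minimum of min_i(a_i + i · x_0).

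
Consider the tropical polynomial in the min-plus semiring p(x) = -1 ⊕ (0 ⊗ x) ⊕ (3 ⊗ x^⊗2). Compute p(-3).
p(-3) = -3

A tropical monomial a ⊗ x^⊗i evaluates to a + i · x. Evaluating each term at x = -3:
  Term 0 contributes -1 + 0 · -3 = -1
  Term 1 contributes 0 + 1 · -3 = -3
  Term 2 contributes 3 + 2 · -3 = -3
p(-3) = ⊕ of these = min[-1, -3, -3] = -3.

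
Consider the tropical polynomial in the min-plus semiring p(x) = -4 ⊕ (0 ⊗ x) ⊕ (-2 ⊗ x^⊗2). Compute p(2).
p(2) = -4

A tropical monomial a ⊗ x^⊗i evaluates to a + i · x. Evaluating each term at x = 2:
  Term 0 contributes -4 + 0 · 2 = -4
  Term 1 contributes 0 + 1 · 2 = 2
  Term 2 contributes -2 + 2 · 2 = 2
p(2) = ⊕ of these = min[-4, 2, 2] = -4.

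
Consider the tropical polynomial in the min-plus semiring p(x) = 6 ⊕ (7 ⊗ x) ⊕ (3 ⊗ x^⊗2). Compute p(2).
p(2) = 6

A tropical monomial a ⊗ x^⊗i evaluates to a + i · x. Evaluating each term at x = 2:
  Term 0 contributes 6 + 0 · 2 = 6
  Term 1 contributes 7 + 1 · 2 = 9
  Term 2 contributes 3 + 2 · 2 = 7
p(2) = ⊕ of these = min[6, 9, 7] = 6.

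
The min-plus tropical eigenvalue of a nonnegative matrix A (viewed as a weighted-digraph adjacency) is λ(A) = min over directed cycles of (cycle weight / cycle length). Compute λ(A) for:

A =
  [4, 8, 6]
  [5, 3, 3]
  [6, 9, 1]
λ(A) = 1

Enumerate directed cycles and compute their means (weight / length). Sample:
  cycle 0 → 0: weight = 4, length = 1, mean = 4/1 ≈ 4.000
  cycle 1 → 1: weight = 3, length = 1, mean = 3/1 ≈ 3.000
  cycle 2 → 2: weight = 1, length = 1, mean = 1/1 ≈ 1.000
  cycle 0 → 1 → 0: weight = 13, length = 2, mean = 13/2 ≈ 6.500
  cycle 0 → 2 → 0: weight = 12, length = 2, mean = 12/2 ≈ 6.000
  cycle 1 → 0 → 1: weight = 13, length = 2, mean = 13/2 ≈ 6.500
Minimum mean = 1.000, attained e.g. along the cycle 2 → 2 with weight 1 and length 1. So λ(A) = 1/1 = 1.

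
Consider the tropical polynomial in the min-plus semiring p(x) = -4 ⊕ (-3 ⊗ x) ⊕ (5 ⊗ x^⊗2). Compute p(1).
p(1) = -4

A tropical monomial a ⊗ x^⊗i evaluates to a + i · x. Evaluating each term at x = 1:
  Term 0 contributes -4 + 0 · 1 = -4
  Term 1 contributes -3 + 1 · 1 = -2
  Term 2 contributes 5 + 2 · 1 = 7
p(1) = ⊕ of these = min[-4, -2, 7] = -4.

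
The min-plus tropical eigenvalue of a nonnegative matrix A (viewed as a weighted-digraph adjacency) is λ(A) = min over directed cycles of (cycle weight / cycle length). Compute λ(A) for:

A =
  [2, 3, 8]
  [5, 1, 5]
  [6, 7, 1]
λ(A) = 1

Enumerate directed cycles and compute their means (weight / length). Sample:
  cycle 0 → 0: weight = 2, length = 1, mean = 2/1 ≈ 2.000
  cycle 1 → 1: weight = 1, length = 1, mean = 1/1 ≈ 1.000
  cycle 2 → 2: weight = 1, length = 1, mean = 1/1 ≈ 1.000
  cycle 0 → 1 → 0: weight = 8, length = 2, mean = 8/2 ≈ 4.000
  cycle 0 → 2 → 0: weight = 14, length = 2, mean = 14/2 ≈ 7.000
  cycle 1 → 0 → 1: weight = 8, length = 2, mean = 8/2 ≈ 4.000
Minimum mean = 1.000, attained e.g. along the cycle 1 → 1 with weight 1 and length 1. So λ(A) = 1/1 = 1.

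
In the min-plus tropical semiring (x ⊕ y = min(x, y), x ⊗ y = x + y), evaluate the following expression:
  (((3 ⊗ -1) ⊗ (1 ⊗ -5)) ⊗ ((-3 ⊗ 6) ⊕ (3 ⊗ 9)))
(((3 ⊗ -1) ⊗ (1 ⊗ -5)) ⊗ ((-3 ⊗ 6) ⊕ (3 ⊗ 9))) = 1

Expand innermost to outermost. Recall ⊕ takes the minimum of its arguments and ⊗ takes their sum. Working out the expression (((3 ⊗ -1) ⊗ (1 ⊗ -5)) ⊗ ((-3 ⊗ 6) ⊕ (3 ⊗ 9))) gives 1.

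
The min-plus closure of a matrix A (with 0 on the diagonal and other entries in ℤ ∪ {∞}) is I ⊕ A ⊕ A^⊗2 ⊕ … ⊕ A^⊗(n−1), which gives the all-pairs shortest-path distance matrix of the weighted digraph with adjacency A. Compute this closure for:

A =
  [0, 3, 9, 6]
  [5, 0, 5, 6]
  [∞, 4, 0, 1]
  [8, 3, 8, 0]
Closure =
  [0, 3, 8, 6]
  [5, 0, 5, 6]
  [9, 4, 0, 1]
  [8, 3, 8, 0]

This is the Floyd-Warshall all-pairs shortest-path computation. For each intermediate vertex k = 0, 1, …, 3, update dist[i][j] ← min(dist[i][j], dist[i][k] + dist[k][j]). The final matrix gives, for each (i, j), the minimum total weight of any directed path from i to j (possibly empty when i = j).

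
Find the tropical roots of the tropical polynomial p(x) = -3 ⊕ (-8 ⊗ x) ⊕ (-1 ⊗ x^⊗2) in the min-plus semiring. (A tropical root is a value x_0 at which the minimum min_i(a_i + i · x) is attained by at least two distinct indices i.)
Roots: {-7, 5}

Each tropical root is a break point of the lower envelope of the lines y = a_i + i · x (there are 3 lines, with slopes 0, 1, ..., 2). Only the lines that attain the minimum somewhere contribute to roots; other lines are dominated. Here the surviving (envelope) indices are i = 2, i = 1, i = 0.
Intersections between consecutive envelope lines give the roots: for adjacent envelope indices i < j the intersection is x = (a_i − a_j) / (j − i). Reading off the sorted break points: {-7, 5}.
Verification: at each break x_0, at least two indices attain the minimum of min_i(a_i + i · x_0).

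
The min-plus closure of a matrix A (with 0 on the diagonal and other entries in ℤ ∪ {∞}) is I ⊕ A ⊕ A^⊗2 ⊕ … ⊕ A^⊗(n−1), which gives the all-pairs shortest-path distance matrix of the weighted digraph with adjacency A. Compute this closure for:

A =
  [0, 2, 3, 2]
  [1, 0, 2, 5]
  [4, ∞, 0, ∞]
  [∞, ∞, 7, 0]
Closure =
  [0, 2, 3, 2]
  [1, 0, 2, 3]
  [4, 6, 0, 6]
  [11, 13, 7, 0]

This is the Floyd-Warshall all-pairs shortest-path computation. For each intermediate vertex k = 0, 1, …, 3, update dist[i][j] ← min(dist[i][j], dist[i][k] + dist[k][j]). The final matrix gives, for each (i, j), the minimum total weight of any directed path from i to j (possibly empty when i = j).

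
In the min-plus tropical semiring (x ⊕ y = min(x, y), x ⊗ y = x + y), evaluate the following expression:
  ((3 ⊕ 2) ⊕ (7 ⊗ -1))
((3 ⊕ 2) ⊕ (7 ⊗ -1)) = 2

Expand innermost to outermost. Recall ⊕ takes the minimum of its arguments and ⊗ takes their sum. Working out the expression ((3 ⊕ 2) ⊕ (7 ⊗ -1)) gives 2.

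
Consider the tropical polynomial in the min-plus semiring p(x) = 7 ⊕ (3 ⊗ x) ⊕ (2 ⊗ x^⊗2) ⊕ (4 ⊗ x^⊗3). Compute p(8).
p(8) = 7

A tropical monomial a ⊗ x^⊗i evaluates to a + i · x. Evaluating each term at x = 8:
  Term 0 contributes 7 + 0 · 8 = 7
  Term 1 contributes 3 + 1 · 8 = 11
  Term 2 contributes 2 + 2 · 8 = 18
  Term 3 contributes 4 + 3 · 8 = 28
p(8) = ⊕ of these = min[7, 11, 18, 28] = 7.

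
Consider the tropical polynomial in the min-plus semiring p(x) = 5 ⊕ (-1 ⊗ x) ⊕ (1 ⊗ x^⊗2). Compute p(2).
p(2) = 1

A tropical monomial a ⊗ x^⊗i evaluates to a + i · x. Evaluating each term at x = 2:
  Term 0 contributes 5 + 0 · 2 = 5
  Term 1 contributes -1 + 1 · 2 = 1
  Term 2 contributes 1 + 2 · 2 = 5
p(2) = ⊕ of these = min[5, 1, 5] = 1.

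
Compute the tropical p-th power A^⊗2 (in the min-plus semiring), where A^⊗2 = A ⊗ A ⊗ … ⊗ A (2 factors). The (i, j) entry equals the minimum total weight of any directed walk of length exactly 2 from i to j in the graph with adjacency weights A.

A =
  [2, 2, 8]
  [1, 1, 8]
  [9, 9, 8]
A^⊗2 =
  [3, 3, 10]
  [2, 2, 9]
  [10, 10, 16]

Each entry (A^⊗2)_ij equals the minimum over all length-2 walks i = v_0 → v_1 → … → v_2 = j of Σ_t A[v_t][v_{t+1}]. For example, for (i, j) = (0, 2) we minimise over 3 possible intermediate vertex sequences; the minimum is 10, attained along the walk 0 → 0 → 2.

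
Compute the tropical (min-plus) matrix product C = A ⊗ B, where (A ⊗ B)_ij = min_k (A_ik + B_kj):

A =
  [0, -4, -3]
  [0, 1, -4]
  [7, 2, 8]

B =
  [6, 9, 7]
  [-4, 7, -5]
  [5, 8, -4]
A ⊗ B =
  [-8, 3, -9]
  [-3, 4, -8]
  [-2, 9, -3]

Apply the min-plus product entry-by-entry:
  C[0][0] = min over k of (A[0][0] + B[0][0] = 0 + 6 = 6, A[0][1] + B[1][0] = -4 + -4 = -8, A[0][2] + B[2][0] = -3 + 5 = 2) = -8 (attained at k = 1)
  C[0][1] = min over k of (A[0][0] + B[0][1] = 0 + 9 = 9, A[0][1] + B[1][1] = -4 + 7 = 3, A[0][2] + B[2][1] = -3 + 8 = 5) = 3 (attained at k = 1)
  C[0][2] = min over k of (A[0][0] + B[0][2] = 0 + 7 = 7, A[0][1] + B[1][2] = -4 + -5 = -9, A[0][2] + B[2][2] = -3 + -4 = -7) = -9 (attained at k = 1)
  C[1][0] = min over k of (A[1][0] + B[0][0] = 0 + 6 = 6, A[1][1] + B[1][0] = 1 + -4 = -3, A[1][2] + B[2][0] = -4 + 5 = 1) = -3 (attained at k = 1)
  C[1][1] = min over k of (A[1][0] + B[0][1] = 0 + 9 = 9, A[1][1] + B[1][1] = 1 + 7 = 8, A[1][2] + B[2][1] = -4 + 8 = 4) = 4 (attained at k = 2)
  C[1][2] = min over k of (A[1][0] + B[0][2] = 0 + 7 = 7, A[1][1] + B[1][2] = 1 + -5 = -4, A[1][2] + B[2][2] = -4 + -4 = -8) = -8 (attained at k = 2)
  C[2][0] = min over k of (A[2][0] + B[0][0] = 7 + 6 = 13, A[2][1] + B[1][0] = 2 + -4 = -2, A[2][2] + B[2][0] = 8 + 5 = 13) = -2 (attained at k = 1)
  C[2][1] = min over k of (A[2][0] + B[0][1] = 7 + 9 = 16, A[2][1] + B[1][1] = 2 + 7 = 9, A[2][2] + B[2][1] = 8 + 8 = 16) = 9 (attained at k = 1)
  C[2][2] = min over k of (A[2][0] + B[0][2] = 7 + 7 = 14, A[2][1] + B[1][2] = 2 + -5 = -3, A[2][2] + B[2][2] = 8 + -4 = 4) = -3 (attained at k = 1)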